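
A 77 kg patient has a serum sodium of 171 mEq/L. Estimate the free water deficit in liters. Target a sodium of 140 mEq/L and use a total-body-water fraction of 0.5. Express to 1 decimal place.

8.5 L

TBW = 0.5 · 77 = 38.5 L
Free water deficit = TBW · (Na/140 − 1)
= 38.5 · (171/140 − 1)
= 38.5 · 0.2214
= 8.52 L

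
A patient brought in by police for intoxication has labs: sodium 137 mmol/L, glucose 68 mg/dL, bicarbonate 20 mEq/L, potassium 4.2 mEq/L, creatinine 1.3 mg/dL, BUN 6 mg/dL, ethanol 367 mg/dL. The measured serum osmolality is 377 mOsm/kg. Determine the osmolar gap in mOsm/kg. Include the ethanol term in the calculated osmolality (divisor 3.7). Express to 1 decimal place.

-2.1 mOsm/kg

Calculated osmolality = 2·Na + glucose/18 + BUN/2.8 + ethanol/3.7
= 2·137 + 68/18 + 6/2.8 + 367/3.7
= 274 + 3.78 + 2.14 + 99.19
= 379.11 mOsm/kg ≈ 379.1 mOsm/kg
Osmolar gap = measured − calculated = 377 − 379.1 = -2.1 mOsm/kg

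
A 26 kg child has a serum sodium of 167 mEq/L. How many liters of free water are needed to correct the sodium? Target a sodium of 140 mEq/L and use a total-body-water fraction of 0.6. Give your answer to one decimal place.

3.0 L

TBW = 0.6 · 26 = 15.6 L
Free water deficit = TBW · (Na/140 − 1)
= 15.6 · (167/140 − 1)
= 15.6 · 0.1929
= 3.01 L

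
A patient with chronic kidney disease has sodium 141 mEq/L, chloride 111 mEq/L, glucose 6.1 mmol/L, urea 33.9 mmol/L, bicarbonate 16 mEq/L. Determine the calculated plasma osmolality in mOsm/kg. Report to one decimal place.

Calculated osmolality = 2·Na + glucose + urea
= 2·141 + 6.1 + 33.9
= 282 + 6.10 + 33.90
= 322 mOsm/kg

322.0 mOsm/kg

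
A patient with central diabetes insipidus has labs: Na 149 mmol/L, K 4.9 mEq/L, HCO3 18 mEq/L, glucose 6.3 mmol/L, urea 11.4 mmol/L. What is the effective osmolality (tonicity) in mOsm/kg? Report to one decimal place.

304.3 mOsm/kg

Effective osmolality excludes urea (freely permeant across cell membranes):
2·Na + glucose
= 2·149 + 6.3
= 298 + 6.3
= 304.3 mOsm/kg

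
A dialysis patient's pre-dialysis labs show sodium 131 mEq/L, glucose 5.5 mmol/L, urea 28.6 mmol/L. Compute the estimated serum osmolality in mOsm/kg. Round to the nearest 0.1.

Calculated osmolality = 2·Na + glucose + urea
= 2·131 + 5.5 + 28.6
= 262 + 5.50 + 28.60
= 296.1 mOsm/kg

296.1 mOsm/kg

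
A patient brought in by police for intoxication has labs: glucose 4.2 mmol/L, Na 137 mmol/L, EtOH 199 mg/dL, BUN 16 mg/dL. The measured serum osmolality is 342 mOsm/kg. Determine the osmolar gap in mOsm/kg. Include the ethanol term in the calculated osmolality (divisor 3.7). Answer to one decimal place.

4.3 mOsm/kg

Calculated osmolality = 2·Na + glucose + BUN/2.8 + ethanol/3.7
= 2·137 + 4.2 + 16/2.8 + 199/3.7
= 274 + 4.20 + 5.71 + 53.78
= 337.69 mOsm/kg ≈ 337.7 mOsm/kg
Osmolar gap = measured − calculated = 342 − 337.7 = 4.3 mOsm/kg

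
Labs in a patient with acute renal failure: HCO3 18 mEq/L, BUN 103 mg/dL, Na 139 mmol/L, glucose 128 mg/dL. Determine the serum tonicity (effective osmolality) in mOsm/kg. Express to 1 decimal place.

285.1 mOsm/kg

Effective osmolality excludes urea (freely permeant across cell membranes):
2·Na + glucose/18
= 2·139 + 128/18
= 278 + 7.11
= 285.11 mOsm/kg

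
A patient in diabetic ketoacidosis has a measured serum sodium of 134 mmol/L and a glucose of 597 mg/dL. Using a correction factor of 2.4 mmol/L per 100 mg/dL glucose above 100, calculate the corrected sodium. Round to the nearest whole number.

146 mmol/L

Corrected Na = measured Na + 2.4 · (glucose − 100)/100
= 134 + 2.4 · (597 − 100)/100
= 134 + 11.9
= 145.9 mmol/L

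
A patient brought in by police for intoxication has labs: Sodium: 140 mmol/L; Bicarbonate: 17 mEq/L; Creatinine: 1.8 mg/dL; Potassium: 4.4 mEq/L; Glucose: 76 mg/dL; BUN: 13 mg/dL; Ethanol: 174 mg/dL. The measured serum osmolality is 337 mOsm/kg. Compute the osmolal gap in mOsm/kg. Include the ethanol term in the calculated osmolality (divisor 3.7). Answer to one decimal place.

1.1 mOsm/kg

Calculated osmolality = 2·Na + glucose/18 + BUN/2.8 + ethanol/3.7
= 2·140 + 76/18 + 13/2.8 + 174/3.7
= 280 + 4.22 + 4.64 + 47.03
= 335.89 mOsm/kg ≈ 335.9 mOsm/kg
Osmolar gap = measured − calculated = 337 − 335.9 = 1.1 mOsm/kg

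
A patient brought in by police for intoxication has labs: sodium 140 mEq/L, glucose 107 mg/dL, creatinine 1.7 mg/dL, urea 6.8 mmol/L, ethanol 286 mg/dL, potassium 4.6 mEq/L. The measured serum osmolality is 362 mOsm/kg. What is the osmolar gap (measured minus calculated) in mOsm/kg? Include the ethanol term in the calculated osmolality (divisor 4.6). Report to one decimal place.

Calculated osmolality = 2·Na + glucose/18 + urea + ethanol/4.6
= 2·140 + 107/18 + 6.8 + 286/4.6
= 280 + 5.94 + 6.80 + 62.17
= 354.91 mOsm/kg ≈ 354.9 mOsm/kg
Osmolar gap = measured − calculated = 362 − 354.9 = 7.1 mOsm/kg

7.1 mOsm/kg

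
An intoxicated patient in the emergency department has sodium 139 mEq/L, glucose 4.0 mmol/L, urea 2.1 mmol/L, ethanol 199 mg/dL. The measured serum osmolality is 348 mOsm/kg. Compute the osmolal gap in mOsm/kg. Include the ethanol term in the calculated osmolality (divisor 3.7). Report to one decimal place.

Calculated osmolality = 2·Na + glucose + urea + ethanol/3.7
= 2·139 + 4 + 2.1 + 199/3.7
= 278 + 4 + 2.10 + 53.78
= 337.88 mOsm/kg ≈ 337.9 mOsm/kg
Osmolar gap = measured − calculated = 348 − 337.9 = 10.1 mOsm/kg

10.1 mOsm/kg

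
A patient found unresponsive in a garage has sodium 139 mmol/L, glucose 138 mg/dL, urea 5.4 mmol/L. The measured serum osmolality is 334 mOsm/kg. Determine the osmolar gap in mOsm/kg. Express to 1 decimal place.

Calculated osmolality = 2·Na + glucose/18 + urea
= 2·139 + 138/18 + 5.4
= 278 + 7.67 + 5.40
= 291.07 mOsm/kg ≈ 291.1 mOsm/kg
Osmolar gap = measured − calculated = 334 − 291.1 = 42.9 mOsm/kg

42.9 mOsm/kg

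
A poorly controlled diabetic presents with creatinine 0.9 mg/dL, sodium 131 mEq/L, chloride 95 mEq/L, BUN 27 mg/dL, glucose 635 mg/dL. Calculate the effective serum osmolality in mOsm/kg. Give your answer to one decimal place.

Effective osmolality excludes urea (freely permeant across cell membranes):
2·Na + glucose/18
= 2·131 + 635/18
= 262 + 35.28
= 297.28 mOsm/kg

297.3 mOsm/kg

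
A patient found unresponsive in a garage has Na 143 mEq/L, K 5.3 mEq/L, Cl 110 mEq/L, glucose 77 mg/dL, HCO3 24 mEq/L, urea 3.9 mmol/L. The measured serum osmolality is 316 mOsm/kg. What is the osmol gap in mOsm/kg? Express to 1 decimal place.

Calculated osmolality = 2·Na + glucose/18 + urea
= 2·143 + 77/18 + 3.9
= 286 + 4.28 + 3.90
= 294.18 mOsm/kg ≈ 294.2 mOsm/kg
Osmolar gap = measured − calculated = 316 − 294.2 = 21.8 mOsm/kg

21.8 mOsm/kg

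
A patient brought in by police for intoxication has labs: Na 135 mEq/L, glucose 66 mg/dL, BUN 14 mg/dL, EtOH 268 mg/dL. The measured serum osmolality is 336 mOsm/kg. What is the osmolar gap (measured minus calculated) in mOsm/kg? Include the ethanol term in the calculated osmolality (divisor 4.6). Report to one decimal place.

-0.9 mOsm/kg

Calculated osmolality = 2·Na + glucose/18 + BUN/2.8 + ethanol/4.6
= 2·135 + 66/18 + 14/2.8 + 268/4.6
= 270 + 3.67 + 5 + 58.26
= 336.93 mOsm/kg ≈ 336.9 mOsm/kg
Osmolar gap = measured − calculated = 336 − 336.9 = -0.9 mOsm/kg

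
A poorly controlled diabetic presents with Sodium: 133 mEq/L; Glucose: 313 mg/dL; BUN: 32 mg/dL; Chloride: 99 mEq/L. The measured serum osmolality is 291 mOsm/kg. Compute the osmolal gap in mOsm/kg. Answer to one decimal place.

Calculated osmolality = 2·Na + glucose/18 + BUN/2.8
= 2·133 + 313/18 + 32/2.8
= 266 + 17.39 + 11.43
= 294.82 mOsm/kg ≈ 294.8 mOsm/kg
Osmolar gap = measured − calculated = 291 − 294.8 = -3.8 mOsm/kg

-3.8 mOsm/kg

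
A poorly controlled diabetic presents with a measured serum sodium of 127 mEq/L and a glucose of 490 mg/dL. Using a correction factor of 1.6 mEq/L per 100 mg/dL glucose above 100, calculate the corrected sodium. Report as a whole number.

133 mEq/L

Corrected Na = measured Na + 1.6 · (glucose − 100)/100
= 127 + 1.6 · (490 − 100)/100
= 127 + 6.2
= 133.2 mEq/L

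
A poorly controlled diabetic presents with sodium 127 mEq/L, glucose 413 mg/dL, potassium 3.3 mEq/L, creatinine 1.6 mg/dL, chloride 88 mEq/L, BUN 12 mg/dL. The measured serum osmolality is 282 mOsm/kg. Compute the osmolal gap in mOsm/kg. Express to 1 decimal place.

Calculated osmolality = 2·Na + glucose/18 + BUN/2.8
= 2·127 + 413/18 + 12/2.8
= 254 + 22.94 + 4.29
= 281.23 mOsm/kg ≈ 281.2 mOsm/kg
Osmolar gap = measured − calculated = 282 − 281.2 = 0.8 mOsm/kg

0.8 mOsm/kg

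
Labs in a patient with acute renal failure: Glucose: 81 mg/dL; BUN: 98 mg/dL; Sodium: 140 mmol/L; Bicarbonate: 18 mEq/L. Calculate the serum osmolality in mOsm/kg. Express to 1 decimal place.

Calculated osmolality = 2·Na + glucose/18 + BUN/2.8
= 2·140 + 81/18 + 98/2.8
= 280 + 4.50 + 35
= 319.5 mOsm/kg

319.5 mOsm/kg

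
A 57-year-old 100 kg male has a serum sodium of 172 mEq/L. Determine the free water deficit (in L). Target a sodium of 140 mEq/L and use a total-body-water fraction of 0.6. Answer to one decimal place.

TBW = 0.6 · 100 = 60 L
Free water deficit = TBW · (Na/140 − 1)
= 60 · (172/140 − 1)
= 60 · 0.2286
= 13.72 L

13.7 L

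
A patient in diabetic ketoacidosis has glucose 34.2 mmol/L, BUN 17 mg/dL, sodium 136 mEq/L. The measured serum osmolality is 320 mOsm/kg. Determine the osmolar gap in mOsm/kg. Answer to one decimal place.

Calculated osmolality = 2·Na + glucose + BUN/2.8
= 2·136 + 34.2 + 17/2.8
= 272 + 34.20 + 6.07
= 312.27 mOsm/kg ≈ 312.3 mOsm/kg
Osmolar gap = measured − calculated = 320 − 312.3 = 7.7 mOsm/kg

7.7 mOsm/kg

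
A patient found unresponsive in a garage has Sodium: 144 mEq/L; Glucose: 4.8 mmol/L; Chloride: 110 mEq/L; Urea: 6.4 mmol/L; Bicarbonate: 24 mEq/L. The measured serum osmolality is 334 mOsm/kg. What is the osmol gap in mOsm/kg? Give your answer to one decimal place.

34.8 mOsm/kg

Calculated osmolality = 2·Na + glucose + urea
= 2·144 + 4.8 + 6.4
= 288 + 4.80 + 6.40
= 299.2 mOsm/kg ≈ 299.2 mOsm/kg
Osmolar gap = measured − calculated = 334 − 299.2 = 34.8 mOsm/kg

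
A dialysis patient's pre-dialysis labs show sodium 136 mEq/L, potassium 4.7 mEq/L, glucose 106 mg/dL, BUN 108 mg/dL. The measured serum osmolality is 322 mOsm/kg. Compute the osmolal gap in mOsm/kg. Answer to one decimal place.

Calculated osmolality = 2·Na + glucose/18 + BUN/2.8
= 2·136 + 106/18 + 108/2.8
= 272 + 5.89 + 38.57
= 316.46 mOsm/kg ≈ 316.5 mOsm/kg
Osmolar gap = measured − calculated = 322 − 316.5 = 5.5 mOsm/kg

5.5 mOsm/kg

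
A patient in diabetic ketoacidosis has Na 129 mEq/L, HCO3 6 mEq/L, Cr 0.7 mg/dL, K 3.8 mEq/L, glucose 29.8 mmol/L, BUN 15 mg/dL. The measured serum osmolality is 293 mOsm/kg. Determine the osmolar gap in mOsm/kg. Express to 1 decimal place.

Calculated osmolality = 2·Na + glucose + BUN/2.8
= 2·129 + 29.8 + 15/2.8
= 258 + 29.80 + 5.36
= 293.16 mOsm/kg ≈ 293.2 mOsm/kg
Osmolar gap = measured − calculated = 293 − 293.2 = -0.2 mOsm/kg

-0.2 mOsm/kg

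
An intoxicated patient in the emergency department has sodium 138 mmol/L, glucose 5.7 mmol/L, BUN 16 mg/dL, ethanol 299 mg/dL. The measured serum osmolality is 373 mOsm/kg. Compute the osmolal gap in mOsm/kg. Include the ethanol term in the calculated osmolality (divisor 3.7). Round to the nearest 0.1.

Calculated osmolality = 2·Na + glucose + BUN/2.8 + ethanol/3.7
= 2·138 + 5.7 + 16/2.8 + 299/3.7
= 276 + 5.70 + 5.71 + 80.81
= 368.22 mOsm/kg ≈ 368.2 mOsm/kg
Osmolar gap = measured − calculated = 373 − 368.2 = 4.8 mOsm/kg

4.8 mOsm/kg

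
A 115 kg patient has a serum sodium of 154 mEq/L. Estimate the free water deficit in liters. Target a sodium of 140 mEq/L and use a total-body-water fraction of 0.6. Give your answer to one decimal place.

TBW = 0.6 · 115 = 69 L
Free water deficit = TBW · (Na/140 − 1)
= 69 · (154/140 − 1)
= 69 · 0.1
= 6.9 L

6.9 L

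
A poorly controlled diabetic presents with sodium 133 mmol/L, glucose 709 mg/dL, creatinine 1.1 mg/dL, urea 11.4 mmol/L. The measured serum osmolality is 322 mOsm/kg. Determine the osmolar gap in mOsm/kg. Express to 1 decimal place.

5.2 mOsm/kg

Calculated osmolality = 2·Na + glucose/18 + urea
= 2·133 + 709/18 + 11.4
= 266 + 39.39 + 11.40
= 316.79 mOsm/kg ≈ 316.8 mOsm/kg
Osmolar gap = measured − calculated = 322 − 316.8 = 5.2 mOsm/kg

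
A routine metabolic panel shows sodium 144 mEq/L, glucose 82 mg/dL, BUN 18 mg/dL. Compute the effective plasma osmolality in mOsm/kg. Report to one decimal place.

Effective osmolality excludes urea (freely permeant across cell membranes):
2·Na + glucose/18
= 2·144 + 82/18
= 288 + 4.56
= 292.56 mOsm/kg

292.6 mOsm/kg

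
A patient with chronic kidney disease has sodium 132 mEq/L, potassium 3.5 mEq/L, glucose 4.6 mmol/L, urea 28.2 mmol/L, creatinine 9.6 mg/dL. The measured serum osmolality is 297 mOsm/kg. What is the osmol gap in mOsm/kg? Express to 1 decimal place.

0.2 mOsm/kg

Calculated osmolality = 2·Na + glucose + urea
= 2·132 + 4.6 + 28.2
= 264 + 4.60 + 28.20
= 296.8 mOsm/kg ≈ 296.8 mOsm/kg
Osmolar gap = measured − calculated = 297 − 296.8 = 0.2 mOsm/kg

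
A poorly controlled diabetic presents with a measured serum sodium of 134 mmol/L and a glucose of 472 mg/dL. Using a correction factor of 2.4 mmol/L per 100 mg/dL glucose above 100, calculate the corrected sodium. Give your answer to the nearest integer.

Corrected Na = measured Na + 2.4 · (glucose − 100)/100
= 134 + 2.4 · (472 − 100)/100
= 134 + 8.9
= 142.9 mmol/L

143 mmol/L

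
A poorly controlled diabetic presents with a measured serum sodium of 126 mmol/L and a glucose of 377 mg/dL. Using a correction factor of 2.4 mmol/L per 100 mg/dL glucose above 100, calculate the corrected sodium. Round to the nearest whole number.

Corrected Na = measured Na + 2.4 · (glucose − 100)/100
= 126 + 2.4 · (377 − 100)/100
= 126 + 6.6
= 132.6 mmol/L

133 mmol/L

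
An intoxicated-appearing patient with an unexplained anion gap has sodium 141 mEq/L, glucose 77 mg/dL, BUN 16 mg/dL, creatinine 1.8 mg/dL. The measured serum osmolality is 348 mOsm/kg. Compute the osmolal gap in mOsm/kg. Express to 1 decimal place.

56.0 mOsm/kg

Calculated osmolality = 2·Na + glucose/18 + BUN/2.8
= 2·141 + 77/18 + 16/2.8
= 282 + 4.28 + 5.71
= 291.99 mOsm/kg ≈ 292.0 mOsm/kg
Osmolar gap = measured − calculated = 348 − 292.0 = 56.0 mOsm/kg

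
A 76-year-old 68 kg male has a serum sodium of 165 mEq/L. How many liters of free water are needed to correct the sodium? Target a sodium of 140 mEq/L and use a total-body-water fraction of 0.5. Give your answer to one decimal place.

TBW = 0.5 · 68 = 34 L
Free water deficit = TBW · (Na/140 − 1)
= 34 · (165/140 − 1)
= 34 · 0.1786
= 6.07 L

6.1 L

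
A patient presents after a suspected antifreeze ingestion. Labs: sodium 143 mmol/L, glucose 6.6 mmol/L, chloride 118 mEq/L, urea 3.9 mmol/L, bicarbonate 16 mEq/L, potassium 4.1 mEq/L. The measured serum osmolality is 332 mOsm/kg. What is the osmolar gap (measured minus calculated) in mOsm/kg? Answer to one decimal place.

35.5 mOsm/kg

Calculated osmolality = 2·Na + glucose + urea
= 2·143 + 6.6 + 3.9
= 286 + 6.60 + 3.90
= 296.5 mOsm/kg ≈ 296.5 mOsm/kg
Osmolar gap = measured − calculated = 332 − 296.5 = 35.5 mOsm/kg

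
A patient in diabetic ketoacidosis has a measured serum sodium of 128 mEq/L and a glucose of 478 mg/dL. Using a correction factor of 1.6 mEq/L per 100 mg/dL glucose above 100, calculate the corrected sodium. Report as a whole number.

134 mEq/L

Corrected Na = measured Na + 1.6 · (glucose − 100)/100
= 128 + 1.6 · (478 − 100)/100
= 128 + 6
= 134 mEq/L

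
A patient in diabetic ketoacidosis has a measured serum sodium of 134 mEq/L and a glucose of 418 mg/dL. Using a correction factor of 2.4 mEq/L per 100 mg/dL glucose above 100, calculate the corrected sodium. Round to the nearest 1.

Corrected Na = measured Na + 2.4 · (glucose − 100)/100
= 134 + 2.4 · (418 − 100)/100
= 134 + 7.6
= 141.6 mEq/L

142 mEq/L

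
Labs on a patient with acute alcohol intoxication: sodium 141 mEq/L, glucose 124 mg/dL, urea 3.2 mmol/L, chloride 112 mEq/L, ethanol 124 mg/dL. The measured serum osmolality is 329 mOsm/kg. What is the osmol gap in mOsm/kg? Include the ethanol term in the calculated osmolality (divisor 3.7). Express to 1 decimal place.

Calculated osmolality = 2·Na + glucose/18 + urea + ethanol/3.7
= 2·141 + 124/18 + 3.2 + 124/3.7
= 282 + 6.89 + 3.20 + 33.51
= 325.6 mOsm/kg ≈ 325.6 mOsm/kg
Osmolar gap = measured − calculated = 329 − 325.6 = 3.4 mOsm/kg

3.4 mOsm/kg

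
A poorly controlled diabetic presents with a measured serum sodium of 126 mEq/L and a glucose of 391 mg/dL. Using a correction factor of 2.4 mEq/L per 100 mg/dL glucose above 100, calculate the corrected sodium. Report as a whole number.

133 mEq/L

Corrected Na = measured Na + 2.4 · (glucose − 100)/100
= 126 + 2.4 · (391 − 100)/100
= 126 + 7
= 133 mEq/L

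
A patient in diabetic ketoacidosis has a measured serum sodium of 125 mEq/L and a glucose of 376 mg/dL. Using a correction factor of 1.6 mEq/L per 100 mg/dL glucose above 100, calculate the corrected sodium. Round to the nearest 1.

129 mEq/L

Corrected Na = measured Na + 1.6 · (glucose − 100)/100
= 125 + 1.6 · (376 − 100)/100
= 125 + 4.4
= 129.4 mEq/L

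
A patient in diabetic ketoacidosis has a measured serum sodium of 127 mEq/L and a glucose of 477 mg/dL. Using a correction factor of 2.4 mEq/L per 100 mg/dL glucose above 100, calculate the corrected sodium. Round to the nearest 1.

Corrected Na = measured Na + 2.4 · (glucose − 100)/100
= 127 + 2.4 · (477 − 100)/100
= 127 + 9
= 136 mEq/L

136 mEq/L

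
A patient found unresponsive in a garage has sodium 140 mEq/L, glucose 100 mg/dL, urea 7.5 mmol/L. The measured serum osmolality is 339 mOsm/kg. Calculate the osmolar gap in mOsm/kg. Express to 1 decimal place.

45.9 mOsm/kg

Calculated osmolality = 2·Na + glucose/18 + urea
= 2·140 + 100/18 + 7.5
= 280 + 5.56 + 7.50
= 293.06 mOsm/kg ≈ 293.1 mOsm/kg
Osmolar gap = measured − calculated = 339 − 293.1 = 45.9 mOsm/kg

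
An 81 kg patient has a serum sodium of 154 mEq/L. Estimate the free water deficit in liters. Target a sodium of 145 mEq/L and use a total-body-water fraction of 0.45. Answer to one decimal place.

TBW = 0.45 · 81 = 36.45 L
Free water deficit = TBW · (Na/145 − 1)
= 36.45 · (154/145 − 1)
= 36.45 · 0.0621
= 2.26 L

2.3 L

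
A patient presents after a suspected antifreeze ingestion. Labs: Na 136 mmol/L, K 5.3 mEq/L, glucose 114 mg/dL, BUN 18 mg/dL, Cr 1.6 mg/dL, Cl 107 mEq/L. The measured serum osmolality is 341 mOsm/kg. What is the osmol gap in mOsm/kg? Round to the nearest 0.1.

56.2 mOsm/kg

Calculated osmolality = 2·Na + glucose/18 + BUN/2.8
= 2·136 + 114/18 + 18/2.8
= 272 + 6.33 + 6.43
= 284.76 mOsm/kg ≈ 284.8 mOsm/kg
Osmolar gap = measured − calculated = 341 − 284.8 = 56.2 mOsm/kg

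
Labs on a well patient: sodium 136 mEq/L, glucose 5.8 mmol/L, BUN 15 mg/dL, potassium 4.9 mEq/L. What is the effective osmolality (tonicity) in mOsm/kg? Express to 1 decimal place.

277.8 mOsm/kg

Effective osmolality excludes urea (freely permeant across cell membranes):
2·Na + glucose
= 2·136 + 5.8
= 272 + 5.8
= 277.8 mOsm/kg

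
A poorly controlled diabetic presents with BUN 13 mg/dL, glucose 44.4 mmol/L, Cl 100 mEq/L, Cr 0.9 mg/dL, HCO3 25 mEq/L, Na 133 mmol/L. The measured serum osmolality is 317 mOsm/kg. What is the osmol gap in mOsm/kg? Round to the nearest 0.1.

Calculated osmolality = 2·Na + glucose + BUN/2.8
= 2·133 + 44.4 + 13/2.8
= 266 + 44.40 + 4.64
= 315.04 mOsm/kg ≈ 315.0 mOsm/kg
Osmolar gap = measured − calculated = 317 − 315.0 = 2.0 mOsm/kg

2.0 mOsm/kg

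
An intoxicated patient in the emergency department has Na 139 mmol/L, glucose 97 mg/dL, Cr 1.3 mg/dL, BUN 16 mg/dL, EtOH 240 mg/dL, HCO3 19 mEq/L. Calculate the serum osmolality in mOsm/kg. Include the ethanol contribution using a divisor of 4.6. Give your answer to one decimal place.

341.3 mOsm/kg

Calculated osmolality = 2·Na + glucose/18 + BUN/2.8 + ethanol/4.6
= 2·139 + 97/18 + 16/2.8 + 240/4.6
= 278 + 5.39 + 5.71 + 52.17
= 341.27 mOsm/kg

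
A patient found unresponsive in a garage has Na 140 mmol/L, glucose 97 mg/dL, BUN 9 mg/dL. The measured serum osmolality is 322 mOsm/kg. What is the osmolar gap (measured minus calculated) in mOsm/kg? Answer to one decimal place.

33.4 mOsm/kg

Calculated osmolality = 2·Na + glucose/18 + BUN/2.8
= 2·140 + 97/18 + 9/2.8
= 280 + 5.39 + 3.21
= 288.6 mOsm/kg ≈ 288.6 mOsm/kg
Osmolar gap = measured − calculated = 322 − 288.6 = 33.4 mOsm/kg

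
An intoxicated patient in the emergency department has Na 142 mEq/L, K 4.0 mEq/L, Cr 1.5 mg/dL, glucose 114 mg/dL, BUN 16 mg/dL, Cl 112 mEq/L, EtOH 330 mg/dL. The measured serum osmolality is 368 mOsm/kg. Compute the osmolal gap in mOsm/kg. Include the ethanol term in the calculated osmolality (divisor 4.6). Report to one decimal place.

Calculated osmolality = 2·Na + glucose/18 + BUN/2.8 + ethanol/4.6
= 2·142 + 114/18 + 16/2.8 + 330/4.6
= 284 + 6.33 + 5.71 + 71.74
= 367.78 mOsm/kg ≈ 367.8 mOsm/kg
Osmolar gap = measured − calculated = 368 − 367.8 = 0.2 mOsm/kg

0.2 mOsm/kg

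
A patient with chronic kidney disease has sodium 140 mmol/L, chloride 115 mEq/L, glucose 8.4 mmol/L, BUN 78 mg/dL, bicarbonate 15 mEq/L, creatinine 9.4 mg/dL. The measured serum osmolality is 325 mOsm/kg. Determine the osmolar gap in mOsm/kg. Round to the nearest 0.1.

8.7 mOsm/kg

Calculated osmolality = 2·Na + glucose + BUN/2.8
= 2·140 + 8.4 + 78/2.8
= 280 + 8.40 + 27.86
= 316.26 mOsm/kg ≈ 316.3 mOsm/kg
Osmolar gap = measured − calculated = 325 − 316.3 = 8.7 mOsm/kg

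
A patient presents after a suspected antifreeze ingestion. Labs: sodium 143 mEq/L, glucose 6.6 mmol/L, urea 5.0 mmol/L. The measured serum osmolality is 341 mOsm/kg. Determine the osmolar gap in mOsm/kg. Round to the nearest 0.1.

Calculated osmolality = 2·Na + glucose + urea
= 2·143 + 6.6 + 5
= 286 + 6.60 + 5
= 297.6 mOsm/kg ≈ 297.6 mOsm/kg
Osmolar gap = measured − calculated = 341 − 297.6 = 43.4 mOsm/kg

43.4 mOsm/kg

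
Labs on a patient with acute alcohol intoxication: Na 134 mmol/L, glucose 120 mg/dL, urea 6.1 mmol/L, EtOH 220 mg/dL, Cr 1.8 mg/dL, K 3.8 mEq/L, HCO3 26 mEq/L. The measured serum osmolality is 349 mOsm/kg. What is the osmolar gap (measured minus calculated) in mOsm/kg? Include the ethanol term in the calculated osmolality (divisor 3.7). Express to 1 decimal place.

8.8 mOsm/kg

Calculated osmolality = 2·Na + glucose/18 + urea + ethanol/3.7
= 2·134 + 120/18 + 6.1 + 220/3.7
= 268 + 6.67 + 6.10 + 59.46
= 340.23 mOsm/kg ≈ 340.2 mOsm/kg
Osmolar gap = measured − calculated = 349 − 340.2 = 8.8 mOsm/kg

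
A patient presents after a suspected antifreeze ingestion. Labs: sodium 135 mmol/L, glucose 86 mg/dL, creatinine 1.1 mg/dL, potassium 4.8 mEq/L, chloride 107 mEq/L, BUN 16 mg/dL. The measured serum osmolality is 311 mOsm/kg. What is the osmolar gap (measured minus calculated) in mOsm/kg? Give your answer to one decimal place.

Calculated osmolality = 2·Na + glucose/18 + BUN/2.8
= 2·135 + 86/18 + 16/2.8
= 270 + 4.78 + 5.71
= 280.49 mOsm/kg ≈ 280.5 mOsm/kg
Osmolar gap = measured − calculated = 311 − 280.5 = 30.5 mOsm/kg

30.5 mOsm/kg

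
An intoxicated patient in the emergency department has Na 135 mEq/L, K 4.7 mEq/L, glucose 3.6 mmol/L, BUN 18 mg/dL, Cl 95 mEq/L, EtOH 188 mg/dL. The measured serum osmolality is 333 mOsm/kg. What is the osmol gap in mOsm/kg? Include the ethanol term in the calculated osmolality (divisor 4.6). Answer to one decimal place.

Calculated osmolality = 2·Na + glucose + BUN/2.8 + ethanol/4.6
= 2·135 + 3.6 + 18/2.8 + 188/4.6
= 270 + 3.60 + 6.43 + 40.87
= 320.9 mOsm/kg ≈ 320.9 mOsm/kg
Osmolar gap = measured − calculated = 333 − 320.9 = 12.1 mOsm/kg

12.1 mOsm/kg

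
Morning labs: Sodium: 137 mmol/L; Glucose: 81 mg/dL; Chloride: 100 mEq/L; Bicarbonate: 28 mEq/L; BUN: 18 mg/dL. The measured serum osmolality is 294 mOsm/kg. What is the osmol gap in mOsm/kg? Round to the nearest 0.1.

9.1 mOsm/kg

Calculated osmolality = 2·Na + glucose/18 + BUN/2.8
= 2·137 + 81/18 + 18/2.8
= 274 + 4.50 + 6.43
= 284.93 mOsm/kg ≈ 284.9 mOsm/kg
Osmolar gap = measured − calculated = 294 − 284.9 = 9.1 mOsm/kg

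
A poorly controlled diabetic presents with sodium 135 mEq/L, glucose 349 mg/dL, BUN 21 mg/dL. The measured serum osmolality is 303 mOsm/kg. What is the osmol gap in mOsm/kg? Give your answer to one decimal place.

Calculated osmolality = 2·Na + glucose/18 + BUN/2.8
= 2·135 + 349/18 + 21/2.8
= 270 + 19.39 + 7.50
= 296.89 mOsm/kg ≈ 296.9 mOsm/kg
Osmolar gap = measured − calculated = 303 − 296.9 = 6.1 mOsm/kg

6.1 mOsm/kg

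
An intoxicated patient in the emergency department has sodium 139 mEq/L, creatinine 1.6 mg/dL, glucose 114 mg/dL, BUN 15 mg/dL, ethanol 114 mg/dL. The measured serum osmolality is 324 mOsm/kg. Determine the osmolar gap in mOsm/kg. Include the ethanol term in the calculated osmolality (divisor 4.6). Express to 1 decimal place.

Calculated osmolality = 2·Na + glucose/18 + BUN/2.8 + ethanol/4.6
= 2·139 + 114/18 + 15/2.8 + 114/4.6
= 278 + 6.33 + 5.36 + 24.78
= 314.47 mOsm/kg ≈ 314.5 mOsm/kg
Osmolar gap = measured − calculated = 324 − 314.5 = 9.5 mOsm/kg

9.5 mOsm/kg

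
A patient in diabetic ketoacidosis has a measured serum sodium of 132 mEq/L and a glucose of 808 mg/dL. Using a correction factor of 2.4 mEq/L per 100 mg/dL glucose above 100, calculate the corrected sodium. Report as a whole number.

Corrected Na = measured Na + 2.4 · (glucose − 100)/100
= 132 + 2.4 · (808 − 100)/100
= 132 + 17
= 149 mEq/L

149 mEq/L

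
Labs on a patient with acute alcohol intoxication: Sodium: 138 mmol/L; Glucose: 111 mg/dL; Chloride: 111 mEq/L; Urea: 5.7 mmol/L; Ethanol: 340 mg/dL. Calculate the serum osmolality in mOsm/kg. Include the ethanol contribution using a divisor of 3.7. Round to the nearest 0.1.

379.8 mOsm/kg

Calculated osmolality = 2·Na + glucose/18 + urea + ethanol/3.7
= 2·138 + 111/18 + 5.7 + 340/3.7
= 276 + 6.17 + 5.70 + 91.89
= 379.76 mOsm/kg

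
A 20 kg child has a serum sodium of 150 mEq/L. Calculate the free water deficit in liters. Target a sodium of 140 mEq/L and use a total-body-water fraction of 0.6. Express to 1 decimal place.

0.9 L

TBW = 0.6 · 20 = 12 L
Free water deficit = TBW · (Na/140 − 1)
= 12 · (150/140 − 1)
= 12 · 0.0714
= 0.86 L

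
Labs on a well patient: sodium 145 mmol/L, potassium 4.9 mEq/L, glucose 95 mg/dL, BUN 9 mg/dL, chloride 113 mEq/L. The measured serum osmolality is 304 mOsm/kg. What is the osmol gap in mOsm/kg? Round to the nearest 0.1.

5.5 mOsm/kg

Calculated osmolality = 2·Na + glucose/18 + BUN/2.8
= 2·145 + 95/18 + 9/2.8
= 290 + 5.28 + 3.21
= 298.49 mOsm/kg ≈ 298.5 mOsm/kg
Osmolar gap = measured − calculated = 304 − 298.5 = 5.5 mOsm/kg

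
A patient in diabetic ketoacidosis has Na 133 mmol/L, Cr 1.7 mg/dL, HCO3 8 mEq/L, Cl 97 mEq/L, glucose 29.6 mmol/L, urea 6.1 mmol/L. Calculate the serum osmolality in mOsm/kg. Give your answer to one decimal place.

Calculated osmolality = 2·Na + glucose + urea
= 2·133 + 29.6 + 6.1
= 266 + 29.60 + 6.10
= 301.7 mOsm/kg

301.7 mOsm/kg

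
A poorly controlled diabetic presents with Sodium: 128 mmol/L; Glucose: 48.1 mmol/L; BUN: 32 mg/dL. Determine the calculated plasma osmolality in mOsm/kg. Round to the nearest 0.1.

315.5 mOsm/kg

Calculated osmolality = 2·Na + glucose + BUN/2.8
= 2·128 + 48.1 + 32/2.8
= 256 + 48.10 + 11.43
= 315.53 mOsm/kg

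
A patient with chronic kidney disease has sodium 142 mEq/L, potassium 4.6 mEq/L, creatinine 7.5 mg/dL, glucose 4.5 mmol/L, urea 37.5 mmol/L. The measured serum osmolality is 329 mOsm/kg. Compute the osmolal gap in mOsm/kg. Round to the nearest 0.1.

Calculated osmolality = 2·Na + glucose + urea
= 2·142 + 4.5 + 37.5
= 284 + 4.50 + 37.50
= 326 mOsm/kg ≈ 326.0 mOsm/kg
Osmolar gap = measured − calculated = 329 − 326.0 = 3.0 mOsm/kg

3.0 mOsm/kg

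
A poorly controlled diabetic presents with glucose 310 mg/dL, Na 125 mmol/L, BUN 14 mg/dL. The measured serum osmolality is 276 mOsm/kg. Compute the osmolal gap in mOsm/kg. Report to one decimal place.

Calculated osmolality = 2·Na + glucose/18 + BUN/2.8
= 2·125 + 310/18 + 14/2.8
= 250 + 17.22 + 5
= 272.22 mOsm/kg ≈ 272.2 mOsm/kg
Osmolar gap = measured − calculated = 276 − 272.2 = 3.8 mOsm/kg

3.8 mOsm/kg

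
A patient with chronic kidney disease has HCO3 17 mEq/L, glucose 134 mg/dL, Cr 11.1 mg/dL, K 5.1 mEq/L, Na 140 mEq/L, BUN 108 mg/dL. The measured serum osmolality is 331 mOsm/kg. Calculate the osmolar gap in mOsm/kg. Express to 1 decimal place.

5.0 mOsm/kg

Calculated osmolality = 2·Na + glucose/18 + BUN/2.8
= 2·140 + 134/18 + 108/2.8
= 280 + 7.44 + 38.57
= 326.01 mOsm/kg ≈ 326.0 mOsm/kg
Osmolar gap = measured − calculated = 331 − 326.0 = 5.0 mOsm/kg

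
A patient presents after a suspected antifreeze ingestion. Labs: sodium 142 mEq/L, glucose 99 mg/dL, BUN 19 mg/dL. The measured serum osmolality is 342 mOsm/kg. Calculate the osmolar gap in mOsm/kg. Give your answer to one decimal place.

Calculated osmolality = 2·Na + glucose/18 + BUN/2.8
= 2·142 + 99/18 + 19/2.8
= 284 + 5.50 + 6.79
= 296.29 mOsm/kg ≈ 296.3 mOsm/kg
Osmolar gap = measured − calculated = 342 − 296.3 = 45.7 mOsm/kg

45.7 mOsm/kg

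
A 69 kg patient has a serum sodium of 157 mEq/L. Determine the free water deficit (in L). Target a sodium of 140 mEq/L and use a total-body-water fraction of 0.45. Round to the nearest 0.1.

3.8 L

TBW = 0.45 · 69 = 31.05 L
Free water deficit = TBW · (Na/140 − 1)
= 31.05 · (157/140 − 1)
= 31.05 · 0.1214
= 3.77 L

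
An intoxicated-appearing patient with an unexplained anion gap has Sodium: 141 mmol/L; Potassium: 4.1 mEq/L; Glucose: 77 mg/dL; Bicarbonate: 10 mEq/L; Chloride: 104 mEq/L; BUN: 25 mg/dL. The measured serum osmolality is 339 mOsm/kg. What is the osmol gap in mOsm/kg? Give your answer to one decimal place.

43.8 mOsm/kg

Calculated osmolality = 2·Na + glucose/18 + BUN/2.8
= 2·141 + 77/18 + 25/2.8
= 282 + 4.28 + 8.93
= 295.21 mOsm/kg ≈ 295.2 mOsm/kg
Osmolar gap = measured − calculated = 339 − 295.2 = 43.8 mOsm/kg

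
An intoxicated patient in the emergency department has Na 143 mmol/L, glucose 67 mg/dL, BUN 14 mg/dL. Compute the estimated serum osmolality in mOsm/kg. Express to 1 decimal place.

294.7 mOsm/kg

Calculated osmolality = 2·Na + glucose/18 + BUN/2.8
= 2·143 + 67/18 + 14/2.8
= 286 + 3.72 + 5
= 294.72 mOsm/kg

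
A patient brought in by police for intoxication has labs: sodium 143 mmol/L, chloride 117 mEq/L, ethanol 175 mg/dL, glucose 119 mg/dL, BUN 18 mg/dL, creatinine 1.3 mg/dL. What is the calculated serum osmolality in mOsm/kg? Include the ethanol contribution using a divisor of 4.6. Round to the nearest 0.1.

Calculated osmolality = 2·Na + glucose/18 + BUN/2.8 + ethanol/4.6
= 2·143 + 119/18 + 18/2.8 + 175/4.6
= 286 + 6.61 + 6.43 + 38.04
= 337.08 mOsm/kg

337.1 mOsm/kg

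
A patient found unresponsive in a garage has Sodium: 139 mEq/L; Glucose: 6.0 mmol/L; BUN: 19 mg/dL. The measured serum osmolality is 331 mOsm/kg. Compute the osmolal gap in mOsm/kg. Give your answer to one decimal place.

Calculated osmolality = 2·Na + glucose + BUN/2.8
= 2·139 + 6 + 19/2.8
= 278 + 6 + 6.79
= 290.79 mOsm/kg ≈ 290.8 mOsm/kg
Osmolar gap = measured − calculated = 331 − 290.8 = 40.2 mOsm/kg

40.2 mOsm/kg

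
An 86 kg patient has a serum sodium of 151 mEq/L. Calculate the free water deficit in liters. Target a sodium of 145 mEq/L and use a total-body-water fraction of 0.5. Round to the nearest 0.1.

1.8 L

TBW = 0.5 · 86 = 43 L
Free water deficit = TBW · (Na/145 − 1)
= 43 · (151/145 − 1)
= 43 · 0.0414
= 1.78 L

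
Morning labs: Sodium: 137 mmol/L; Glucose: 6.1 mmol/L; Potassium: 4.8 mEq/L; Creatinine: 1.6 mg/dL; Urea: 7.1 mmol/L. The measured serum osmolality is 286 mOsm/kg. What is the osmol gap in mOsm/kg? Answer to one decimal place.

Calculated osmolality = 2·Na + glucose + urea
= 2·137 + 6.1 + 7.1
= 274 + 6.10 + 7.10
= 287.2 mOsm/kg ≈ 287.2 mOsm/kg
Osmolar gap = measured − calculated = 286 − 287.2 = -1.2 mOsm/kg

-1.2 mOsm/kg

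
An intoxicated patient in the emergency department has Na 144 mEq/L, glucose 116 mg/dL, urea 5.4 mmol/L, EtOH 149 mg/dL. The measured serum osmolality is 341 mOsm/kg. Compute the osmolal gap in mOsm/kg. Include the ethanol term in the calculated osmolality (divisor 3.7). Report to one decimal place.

Calculated osmolality = 2·Na + glucose/18 + urea + ethanol/3.7
= 2·144 + 116/18 + 5.4 + 149/3.7
= 288 + 6.44 + 5.40 + 40.27
= 340.11 mOsm/kg ≈ 340.1 mOsm/kg
Osmolar gap = measured − calculated = 341 − 340.1 = 0.9 mOsm/kg

0.9 mOsm/kg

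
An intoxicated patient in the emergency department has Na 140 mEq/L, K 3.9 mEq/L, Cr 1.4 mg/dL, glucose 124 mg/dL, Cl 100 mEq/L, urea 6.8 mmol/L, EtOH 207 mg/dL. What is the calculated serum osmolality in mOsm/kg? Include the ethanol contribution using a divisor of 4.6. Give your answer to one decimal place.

Calculated osmolality = 2·Na + glucose/18 + urea + ethanol/4.6
= 2·140 + 124/18 + 6.8 + 207/4.6
= 280 + 6.89 + 6.80 + 45
= 338.69 mOsm/kg

338.7 mOsm/kg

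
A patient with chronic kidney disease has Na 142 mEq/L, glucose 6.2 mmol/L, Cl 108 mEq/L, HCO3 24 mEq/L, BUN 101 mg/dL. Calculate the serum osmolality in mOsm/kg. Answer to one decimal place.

326.3 mOsm/kg

Calculated osmolality = 2·Na + glucose + BUN/2.8
= 2·142 + 6.2 + 101/2.8
= 284 + 6.20 + 36.07
= 326.27 mOsm/kg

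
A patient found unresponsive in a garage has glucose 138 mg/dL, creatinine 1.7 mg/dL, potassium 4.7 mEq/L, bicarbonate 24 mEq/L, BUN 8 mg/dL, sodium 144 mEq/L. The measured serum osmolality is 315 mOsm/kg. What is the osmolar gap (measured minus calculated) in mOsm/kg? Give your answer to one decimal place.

16.5 mOsm/kg

Calculated osmolality = 2·Na + glucose/18 + BUN/2.8
= 2·144 + 138/18 + 8/2.8
= 288 + 7.67 + 2.86
= 298.53 mOsm/kg ≈ 298.5 mOsm/kg
Osmolar gap = measured − calculated = 315 − 298.5 = 16.5 mOsm/kg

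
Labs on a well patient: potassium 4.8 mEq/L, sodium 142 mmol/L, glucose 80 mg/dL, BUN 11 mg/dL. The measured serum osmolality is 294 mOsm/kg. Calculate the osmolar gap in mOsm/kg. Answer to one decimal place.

1.6 mOsm/kg

Calculated osmolality = 2·Na + glucose/18 + BUN/2.8
= 2·142 + 80/18 + 11/2.8
= 284 + 4.44 + 3.93
= 292.37 mOsm/kg ≈ 292.4 mOsm/kg
Osmolar gap = measured − calculated = 294 − 292.4 = 1.6 mOsm/kg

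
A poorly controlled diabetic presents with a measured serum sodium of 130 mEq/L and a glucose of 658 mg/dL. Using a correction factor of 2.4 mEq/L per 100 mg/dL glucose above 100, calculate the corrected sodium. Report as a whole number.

Corrected Na = measured Na + 2.4 · (glucose − 100)/100
= 130 + 2.4 · (658 − 100)/100
= 130 + 13.4
= 143.4 mEq/L

143 mEq/L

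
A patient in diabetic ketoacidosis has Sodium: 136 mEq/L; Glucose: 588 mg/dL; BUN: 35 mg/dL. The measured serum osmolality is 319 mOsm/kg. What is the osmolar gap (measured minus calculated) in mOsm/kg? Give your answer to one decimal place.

1.8 mOsm/kg

Calculated osmolality = 2·Na + glucose/18 + BUN/2.8
= 2·136 + 588/18 + 35/2.8
= 272 + 32.67 + 12.50
= 317.17 mOsm/kg ≈ 317.2 mOsm/kg
Osmolar gap = measured − calculated = 319 − 317.2 = 1.8 mOsm/kg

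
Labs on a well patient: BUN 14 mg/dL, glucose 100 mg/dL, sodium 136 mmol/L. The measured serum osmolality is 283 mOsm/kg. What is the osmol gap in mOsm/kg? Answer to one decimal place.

0.4 mOsm/kg

Calculated osmolality = 2·Na + glucose/18 + BUN/2.8
= 2·136 + 100/18 + 14/2.8
= 272 + 5.56 + 5
= 282.56 mOsm/kg ≈ 282.6 mOsm/kg
Osmolar gap = measured − calculated = 283 − 282.6 = 0.4 mOsm/kg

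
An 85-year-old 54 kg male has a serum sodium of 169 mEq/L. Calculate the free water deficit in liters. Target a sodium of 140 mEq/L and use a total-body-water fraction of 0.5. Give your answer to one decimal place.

TBW = 0.5 · 54 = 27 L
Free water deficit = TBW · (Na/140 − 1)
= 27 · (169/140 − 1)
= 27 · 0.2071
= 5.59 L

5.6 L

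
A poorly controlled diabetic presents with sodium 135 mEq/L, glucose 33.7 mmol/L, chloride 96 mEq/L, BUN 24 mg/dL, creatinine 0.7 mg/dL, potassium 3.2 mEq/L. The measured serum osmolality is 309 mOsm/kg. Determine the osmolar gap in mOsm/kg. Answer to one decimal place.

Calculated osmolality = 2·Na + glucose + BUN/2.8
= 2·135 + 33.7 + 24/2.8
= 270 + 33.70 + 8.57
= 312.27 mOsm/kg ≈ 312.3 mOsm/kg
Osmolar gap = measured − calculated = 309 − 312.3 = -3.3 mOsm/kg

-3.3 mOsm/kg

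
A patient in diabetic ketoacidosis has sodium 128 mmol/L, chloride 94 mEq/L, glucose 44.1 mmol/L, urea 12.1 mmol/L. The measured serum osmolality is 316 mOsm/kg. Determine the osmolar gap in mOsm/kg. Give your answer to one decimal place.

Calculated osmolality = 2·Na + glucose + urea
= 2·128 + 44.1 + 12.1
= 256 + 44.10 + 12.10
= 312.2 mOsm/kg ≈ 312.2 mOsm/kg
Osmolar gap = measured − calculated = 316 − 312.2 = 3.8 mOsm/kg

3.8 mOsm/kg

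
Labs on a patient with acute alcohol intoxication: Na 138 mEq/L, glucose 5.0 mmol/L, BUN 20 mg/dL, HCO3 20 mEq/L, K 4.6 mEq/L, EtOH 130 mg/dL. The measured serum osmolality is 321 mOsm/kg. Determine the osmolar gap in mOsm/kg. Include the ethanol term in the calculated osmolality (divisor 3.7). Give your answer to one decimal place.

-2.3 mOsm/kg

Calculated osmolality = 2·Na + glucose + BUN/2.8 + ethanol/3.7
= 2·138 + 5 + 20/2.8 + 130/3.7
= 276 + 5 + 7.14 + 35.14
= 323.28 mOsm/kg ≈ 323.3 mOsm/kg
Osmolar gap = measured − calculated = 321 − 323.3 = -2.3 mOsm/kg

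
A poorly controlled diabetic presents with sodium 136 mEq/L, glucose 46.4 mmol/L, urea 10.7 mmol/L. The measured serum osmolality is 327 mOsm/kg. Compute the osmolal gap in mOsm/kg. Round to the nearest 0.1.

Calculated osmolality = 2·Na + glucose + urea
= 2·136 + 46.4 + 10.7
= 272 + 46.40 + 10.70
= 329.1 mOsm/kg ≈ 329.1 mOsm/kg
Osmolar gap = measured − calculated = 327 − 329.1 = -2.1 mOsm/kg

-2.1 mOsm/kg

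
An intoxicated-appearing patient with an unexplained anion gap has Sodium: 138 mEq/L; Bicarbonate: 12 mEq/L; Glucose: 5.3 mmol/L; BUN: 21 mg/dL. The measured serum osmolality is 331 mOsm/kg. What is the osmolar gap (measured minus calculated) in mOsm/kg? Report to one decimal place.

Calculated osmolality = 2·Na + glucose + BUN/2.8
= 2·138 + 5.3 + 21/2.8
= 276 + 5.30 + 7.50
= 288.8 mOsm/kg ≈ 288.8 mOsm/kg
Osmolar gap = measured − calculated = 331 − 288.8 = 42.2 mOsm/kg

42.2 mOsm/kg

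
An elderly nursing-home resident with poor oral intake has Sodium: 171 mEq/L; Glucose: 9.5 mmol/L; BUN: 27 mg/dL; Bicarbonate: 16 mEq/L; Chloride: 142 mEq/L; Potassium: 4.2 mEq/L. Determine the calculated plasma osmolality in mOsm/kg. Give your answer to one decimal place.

Calculated osmolality = 2·Na + glucose + BUN/2.8
= 2·171 + 9.5 + 27/2.8
= 342 + 9.50 + 9.64
= 361.14 mOsm/kg

361.1 mOsm/kg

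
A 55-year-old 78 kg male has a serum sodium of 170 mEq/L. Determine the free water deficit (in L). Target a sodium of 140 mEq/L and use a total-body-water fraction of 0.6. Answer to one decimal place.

TBW = 0.6 · 78 = 46.8 L
Free water deficit = TBW · (Na/140 − 1)
= 46.8 · (170/140 − 1)
= 46.8 · 0.2143
= 10.03 L

10.0 L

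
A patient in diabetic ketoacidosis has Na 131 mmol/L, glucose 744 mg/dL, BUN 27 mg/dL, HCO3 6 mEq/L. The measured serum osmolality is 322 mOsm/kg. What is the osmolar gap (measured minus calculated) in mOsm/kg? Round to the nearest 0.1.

9.0 mOsm/kg

Calculated osmolality = 2·Na + glucose/18 + BUN/2.8
= 2·131 + 744/18 + 27/2.8
= 262 + 41.33 + 9.64
= 312.97 mOsm/kg ≈ 313.0 mOsm/kg
Osmolar gap = measured − calculated = 322 − 313.0 = 9.0 mOsm/kg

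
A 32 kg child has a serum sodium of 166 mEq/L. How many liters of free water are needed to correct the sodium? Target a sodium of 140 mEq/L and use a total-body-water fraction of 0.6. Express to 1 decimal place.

TBW = 0.6 · 32 = 19.2 L
Free water deficit = TBW · (Na/140 − 1)
= 19.2 · (166/140 − 1)
= 19.2 · 0.1857
= 3.57 L

3.6 L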